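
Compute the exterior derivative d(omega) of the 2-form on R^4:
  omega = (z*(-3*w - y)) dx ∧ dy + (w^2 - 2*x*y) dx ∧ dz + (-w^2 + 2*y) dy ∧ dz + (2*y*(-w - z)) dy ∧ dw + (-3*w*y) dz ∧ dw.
d(omega) = (-3*w + 2*x - y) dx ∧ dy ∧ dz + (-3*z) dx ∧ dy ∧ dw + (2*w) dx ∧ dz ∧ dw + (-5*w + 2*y) dy ∧ dz ∧ dw

For a 2-form omega = sum_{i<j} g_{ij} dx_i ∧ dx_j, the exterior derivative is
  d(omega) = sum_{i<j} d(g_{ij}) ∧ dx_i ∧ dx_j = sum_{i<j, k} (∂g_{ij}/∂x_k) dx_k ∧ dx_i ∧ dx_j.
Expand each term, using dx_k ∧ dx_i ∧ dx_j = sgn(permutation) dx_{(a)} ∧ dx_{(b)} ∧ dx_{(c)} with (a < b < c) sorted:
  d(z*(-3*w - y)) includes (∂/∂z)(z*(-3*w - y)) dz = (-3*w - y) dz, which multiplied by dx ∧ dy gives (-3*w - y) dx ∧ dy ∧ dz
  d(z*(-3*w - y)) includes (∂/∂w)(z*(-3*w - y)) dw = (-3*z) dw, which multiplied by dx ∧ dy gives (-3*z) dx ∧ dy ∧ dw
  d(w^2 - 2*x*y) includes (∂/∂y)(w^2 - 2*x*y) dy = (-2*x) dy, which multiplied by dx ∧ dz gives (2*x) dx ∧ dy ∧ dz
  d(w^2 - 2*x*y) includes (∂/∂w)(w^2 - 2*x*y) dw = (2*w) dw, which multiplied by dx ∧ dz gives (2*w) dx ∧ dz ∧ dw
  d(-w^2 + 2*y) includes (∂/∂w)(-w^2 + 2*y) dw = (-2*w) dw, which multiplied by dy ∧ dz gives (-2*w) dy ∧ dz ∧ dw
  d(2*y*(-w - z)) includes (∂/∂z)(2*y*(-w - z)) dz = (-2*y) dz, which multiplied by dy ∧ dw gives (2*y) dy ∧ dz ∧ dw
  d(-3*w*y) includes (∂/∂y)(-3*w*y) dy = (-3*w) dy, which multiplied by dz ∧ dw gives (-3*w) dy ∧ dz ∧ dw
Collecting like 3-forms: d(omega) = (-3*w + 2*x - y) dx ∧ dy ∧ dz + (-3*z) dx ∧ dy ∧ dw + (2*w) dx ∧ dz ∧ dw + (-5*w + 2*y) dy ∧ dz ∧ dw.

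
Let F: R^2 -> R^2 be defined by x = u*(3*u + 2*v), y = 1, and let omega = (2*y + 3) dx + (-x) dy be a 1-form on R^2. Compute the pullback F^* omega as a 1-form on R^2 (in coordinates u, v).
F^* omega = (30*u + 10*v) du + (10*u) dv

Using F^*(f dg) = (f ∘ F) d(g ∘ F), substitute each coordinate x_i by F_i(u, v) in f_i, and replace dx_i by d F_i = (∂F_i/∂u) du + (∂F_i/∂v) dv.
  For the x component: f_1(F) = 5; d F_1 = (6*u + 2*v) du + (2*u) dv
  For the y component: f_2(F) = u*(-3*u - 2*v); d F_2 = (0) du + (0) dv
Combining and collecting du, dv coefficients:
  coeff of du: 30*u + 10*v
  coeff of dv: 10*u
F^* omega = (30*u + 10*v) du + (10*u) dv.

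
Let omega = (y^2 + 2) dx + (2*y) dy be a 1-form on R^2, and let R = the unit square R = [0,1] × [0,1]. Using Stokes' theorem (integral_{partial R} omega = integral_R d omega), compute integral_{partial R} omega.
integral_(partial R) omega = -1

Stokes: integral_partial_R omega = integral_R d omega with d omega = (∂Q/∂x - ∂P/∂y) dx ∧ dy.
  ∂Q/∂x = 0
  ∂P/∂y = 2*y
  integrand = ∂Q/∂x - ∂P/∂y = -2*y.
Integrating over R: integral_0^1 integral_0^1 (-2*y) dx dy = -1.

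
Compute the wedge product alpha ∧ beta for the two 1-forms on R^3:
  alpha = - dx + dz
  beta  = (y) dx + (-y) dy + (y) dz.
alpha ∧ beta = (y) dx ∧ dy + (-2*y) dx ∧ dz + (y) dy ∧ dz

Distribute the wedge, using dx_i ∧ dx_j = -dx_j ∧ dx_i and dx_i ∧ dx_i = 0. For each pair (i, j) with i < j, the coefficient of dx_i ∧ dx_j in alpha ∧ beta is (alpha_i * beta_j - alpha_j * beta_i). Collecting: alpha ∧ beta = (y) dx ∧ dy + (-2*y) dx ∧ dz + (y) dy ∧ dz.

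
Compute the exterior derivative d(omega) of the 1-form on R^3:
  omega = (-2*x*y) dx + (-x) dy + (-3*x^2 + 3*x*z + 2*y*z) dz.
d(omega) = (2*x - 1) dx ∧ dy + (-6*x + 3*z) dx ∧ dz + (2*z) dy ∧ dz

For a 1-form omega = sum_i f_i dx_i, the exterior derivative is
  d(omega) = sum_{i < j} (∂f_j/∂x_i - ∂f_i/∂x_j) dx_i ∧ dx_j.
  coefficient of dx ∧ dy: ∂f_2/∂x - ∂f_1/∂y = ∂(-x)/∂x - ∂(-2*x*y)/∂y = 2*x - 1
  coefficient of dx ∧ dz: ∂f_3/∂x - ∂f_1/∂z = ∂(-3*x^2 + 3*x*z + 2*y*z)/∂x - ∂(-2*x*y)/∂z = -6*x + 3*z
  coefficient of dy ∧ dz: ∂f_3/∂y - ∂f_2/∂z = ∂(-3*x^2 + 3*x*z + 2*y*z)/∂y - ∂(-x)/∂z = 2*z
Assembling: d(omega) = (2*x - 1) dx ∧ dy + (-6*x + 3*z) dx ∧ dz + (2*z) dy ∧ dz.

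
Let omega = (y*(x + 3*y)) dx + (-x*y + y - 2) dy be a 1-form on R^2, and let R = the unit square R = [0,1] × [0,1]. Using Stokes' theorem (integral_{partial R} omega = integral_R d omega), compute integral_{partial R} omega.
integral_(partial R) omega = -4

Stokes: integral_partial_R omega = integral_R d omega with d omega = (∂Q/∂x - ∂P/∂y) dx ∧ dy.
  ∂Q/∂x = -y
  ∂P/∂y = x + 6*y
  integrand = ∂Q/∂x - ∂P/∂y = -x - 7*y.
Integrating over R: integral_0^1 integral_0^1 (-x - 7*y) dx dy = -4.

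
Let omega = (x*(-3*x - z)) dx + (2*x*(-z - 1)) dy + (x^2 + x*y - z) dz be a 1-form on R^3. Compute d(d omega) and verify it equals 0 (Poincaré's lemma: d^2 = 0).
d(d omega) = 0

Step 1: d omega = sum_{i<j} (∂f_j/∂x_i - ∂f_i/∂x_j) dx_i ∧ dx_j:
  coeff of dx ∧ dy: -2*z - 2
  coeff of dx ∧ dz: 3*x + y
  coeff of dy ∧ dz: 3*x
Step 2: Apply d again to each 2-form coefficient. The only possible 3-form in R^3 is dx ∧ dy ∧ dz, with coefficient
  ∂(coeff of dy∧dz)/∂x - ∂(coeff of dx∧dz)/∂y + ∂(coeff of dx∧dy)/∂z
  = ∂/∂x (3*x) - ∂/∂y (3*x + y) + ∂/∂z (-2*z - 2).
Each of these terms simplifies to sums of mixed partials that cancel in pairs. The result is 0 (by equality of mixed partials for smooth functions — Schwarz / Clairaut).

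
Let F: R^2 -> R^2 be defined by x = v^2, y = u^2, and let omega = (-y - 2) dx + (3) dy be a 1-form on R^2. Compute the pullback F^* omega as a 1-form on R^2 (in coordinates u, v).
F^* omega = (6*u) du + (2*v*(-u^2 - 2)) dv

Using F^*(f dg) = (f ∘ F) d(g ∘ F), substitute each coordinate x_i by F_i(u, v) in f_i, and replace dx_i by d F_i = (∂F_i/∂u) du + (∂F_i/∂v) dv.
  For the x component: f_1(F) = -u^2 - 2; d F_1 = (0) du + (2*v) dv
  For the y component: f_2(F) = 3; d F_2 = (2*u) du + (0) dv
Combining and collecting du, dv coefficients:
  coeff of du: 6*u
  coeff of dv: 2*v*(-u^2 - 2)
F^* omega = (6*u) du + (2*v*(-u^2 - 2)) dv.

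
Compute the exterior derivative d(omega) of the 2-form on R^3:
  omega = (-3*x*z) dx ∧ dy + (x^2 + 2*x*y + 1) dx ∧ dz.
d(omega) = (-5*x) dx ∧ dy ∧ dz

For a 2-form omega = sum_{i<j} g_{ij} dx_i ∧ dx_j, the exterior derivative is
  d(omega) = sum_{i<j} d(g_{ij}) ∧ dx_i ∧ dx_j = sum_{i<j, k} (∂g_{ij}/∂x_k) dx_k ∧ dx_i ∧ dx_j.
Expand each term, using dx_k ∧ dx_i ∧ dx_j = sgn(permutation) dx_{(a)} ∧ dx_{(b)} ∧ dx_{(c)} with (a < b < c) sorted:
  d(-3*x*z) includes (∂/∂z)(-3*x*z) dz = (-3*x) dz, which multiplied by dx ∧ dy gives (-3*x) dx ∧ dy ∧ dz
  d(x^2 + 2*x*y + 1) includes (∂/∂y)(x^2 + 2*x*y + 1) dy = (2*x) dy, which multiplied by dx ∧ dz gives (-2*x) dx ∧ dy ∧ dz
Collecting like 3-forms: d(omega) = (-5*x) dx ∧ dy ∧ dz.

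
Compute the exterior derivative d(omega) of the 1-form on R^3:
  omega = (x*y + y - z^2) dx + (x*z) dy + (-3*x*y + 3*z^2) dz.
d(omega) = (-x + z - 1) dx ∧ dy + (-3*y + 2*z) dx ∧ dz + (-4*x) dy ∧ dz

For a 1-form omega = sum_i f_i dx_i, the exterior derivative is
  d(omega) = sum_{i < j} (∂f_j/∂x_i - ∂f_i/∂x_j) dx_i ∧ dx_j.
  coefficient of dx ∧ dy: ∂f_2/∂x - ∂f_1/∂y = ∂(x*z)/∂x - ∂(x*y + y - z^2)/∂y = -x + z - 1
  coefficient of dx ∧ dz: ∂f_3/∂x - ∂f_1/∂z = ∂(-3*x*y + 3*z^2)/∂x - ∂(x*y + y - z^2)/∂z = -3*y + 2*z
  coefficient of dy ∧ dz: ∂f_3/∂y - ∂f_2/∂z = ∂(-3*x*y + 3*z^2)/∂y - ∂(x*z)/∂z = -4*x
Assembling: d(omega) = (-x + z - 1) dx ∧ dy + (-3*y + 2*z) dx ∧ dz + (-4*x) dy ∧ dz.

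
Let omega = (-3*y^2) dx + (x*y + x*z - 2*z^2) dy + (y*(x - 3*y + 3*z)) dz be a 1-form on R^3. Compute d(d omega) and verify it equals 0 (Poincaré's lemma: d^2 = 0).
d(d omega) = 0

Step 1: d omega = sum_{i<j} (∂f_j/∂x_i - ∂f_i/∂x_j) dx_i ∧ dx_j:
  coeff of dx ∧ dy: 7*y + z
  coeff of dx ∧ dz: y
  coeff of dy ∧ dz: -6*y + 7*z
Step 2: Apply d again to each 2-form coefficient. The only possible 3-form in R^3 is dx ∧ dy ∧ dz, with coefficient
  ∂(coeff of dy∧dz)/∂x - ∂(coeff of dx∧dz)/∂y + ∂(coeff of dx∧dy)/∂z
  = ∂/∂x (-6*y + 7*z) - ∂/∂y (y) + ∂/∂z (7*y + z).
Each of these terms simplifies to sums of mixed partials that cancel in pairs. The result is 0 (by equality of mixed partials for smooth functions — Schwarz / Clairaut).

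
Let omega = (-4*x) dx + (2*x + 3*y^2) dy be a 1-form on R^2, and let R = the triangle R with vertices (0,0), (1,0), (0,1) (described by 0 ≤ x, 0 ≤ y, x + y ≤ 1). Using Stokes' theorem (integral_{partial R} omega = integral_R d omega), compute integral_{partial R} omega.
integral_(partial R) omega = 1

Stokes: integral_partial_R omega = integral_R d omega with d omega = (∂Q/∂x - ∂P/∂y) dx ∧ dy.
  ∂Q/∂x = 2
  ∂P/∂y = 0
  integrand = ∂Q/∂x - ∂P/∂y = 2.
Integrating over R: integral_0^1 integral_0^{1-x} (2) dy dx = 1.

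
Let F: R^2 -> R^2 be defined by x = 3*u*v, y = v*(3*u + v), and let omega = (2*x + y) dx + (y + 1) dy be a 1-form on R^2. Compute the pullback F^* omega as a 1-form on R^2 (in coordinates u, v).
F^* omega = (3*v*(12*u*v + 2*v^2 + 1)) du + (36*u^2*v + 12*u*v^2 + 3*u + 2*v^3 + 2*v) dv

Using F^*(f dg) = (f ∘ F) d(g ∘ F), substitute each coordinate x_i by F_i(u, v) in f_i, and replace dx_i by d F_i = (∂F_i/∂u) du + (∂F_i/∂v) dv.
  For the x component: f_1(F) = v*(9*u + v); d F_1 = (3*v) du + (3*u) dv
  For the y component: f_2(F) = 3*u*v + v^2 + 1; d F_2 = (3*v) du + (3*u + 2*v) dv
Combining and collecting du, dv coefficients:
  coeff of du: 3*v*(12*u*v + 2*v^2 + 1)
  coeff of dv: 36*u^2*v + 12*u*v^2 + 3*u + 2*v^3 + 2*v
F^* omega = (3*v*(12*u*v + 2*v^2 + 1)) du + (36*u^2*v + 12*u*v^2 + 3*u + 2*v^3 + 2*v) dv.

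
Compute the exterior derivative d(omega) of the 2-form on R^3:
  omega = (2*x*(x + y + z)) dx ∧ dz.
d(omega) = (-2*x) dx ∧ dy ∧ dz

For a 2-form omega = sum_{i<j} g_{ij} dx_i ∧ dx_j, the exterior derivative is
  d(omega) = sum_{i<j} d(g_{ij}) ∧ dx_i ∧ dx_j = sum_{i<j, k} (∂g_{ij}/∂x_k) dx_k ∧ dx_i ∧ dx_j.
Expand each term, using dx_k ∧ dx_i ∧ dx_j = sgn(permutation) dx_{(a)} ∧ dx_{(b)} ∧ dx_{(c)} with (a < b < c) sorted:
  d(2*x*(x + y + z)) includes (∂/∂y)(2*x*(x + y + z)) dy = (2*x) dy, which multiplied by dx ∧ dz gives (-2*x) dx ∧ dy ∧ dz
Collecting like 3-forms: d(omega) = (-2*x) dx ∧ dy ∧ dz.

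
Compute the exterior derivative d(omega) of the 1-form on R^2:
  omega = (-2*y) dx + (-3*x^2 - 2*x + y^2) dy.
d(omega) = (-6*x) dx ∧ dy

For a 1-form omega = sum_i f_i dx_i, the exterior derivative is
  d(omega) = sum_{i < j} (∂f_j/∂x_i - ∂f_i/∂x_j) dx_i ∧ dx_j.
  coefficient of dx ∧ dy: ∂f_2/∂x - ∂f_1/∂y = ∂(-3*x^2 - 2*x + y^2)/∂x - ∂(-2*y)/∂y = -6*x
Assembling: d(omega) = (-6*x) dx ∧ dy.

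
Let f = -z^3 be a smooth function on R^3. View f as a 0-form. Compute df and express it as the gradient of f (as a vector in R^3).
df = (0) dx + (0) dy + (-3*z^2) dz; grad f = (0, 0, -3*z^2)

For a 0-form f, d f = (∂f/∂x) dx + (∂f/∂y) dy + (∂f/∂z) dz. The components of the vector representation are exactly the entries of grad f in Cartesian coordinates:
  ∂f/∂x = 0
  ∂f/∂y = 0
  ∂f/∂z = -3*z^2.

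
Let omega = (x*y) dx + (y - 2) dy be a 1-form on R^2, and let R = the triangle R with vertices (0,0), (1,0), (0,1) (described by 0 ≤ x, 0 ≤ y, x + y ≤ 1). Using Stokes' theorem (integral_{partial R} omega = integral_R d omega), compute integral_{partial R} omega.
integral_(partial R) omega = -1/6

Stokes: integral_partial_R omega = integral_R d omega with d omega = (∂Q/∂x - ∂P/∂y) dx ∧ dy.
  ∂Q/∂x = 0
  ∂P/∂y = x
  integrand = ∂Q/∂x - ∂P/∂y = -x.
Integrating over R: integral_0^1 integral_0^{1-x} (-x) dy dx = -1/6.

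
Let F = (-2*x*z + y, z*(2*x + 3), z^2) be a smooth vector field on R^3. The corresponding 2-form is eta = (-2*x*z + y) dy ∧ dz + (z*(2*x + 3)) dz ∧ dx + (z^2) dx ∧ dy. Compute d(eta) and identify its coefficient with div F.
d(eta) = (0) dx ∧ dy ∧ dz; div F = 0

For a 2-form in R^3 of the form above, applying d gives a 3-form with coefficient ∂P/∂x + ∂Q/∂y + ∂R/∂z:
  ∂P/∂x = -2*z
  ∂Q/∂y = 0
  ∂R/∂z = 2*z
Sum = 0, which is exactly div F.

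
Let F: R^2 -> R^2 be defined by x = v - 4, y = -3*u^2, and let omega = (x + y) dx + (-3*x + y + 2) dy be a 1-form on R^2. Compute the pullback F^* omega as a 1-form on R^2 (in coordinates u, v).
F^* omega = (6*u*(3*u^2 + 3*v - 14)) du + (-3*u^2 + v - 4) dv

Using F^*(f dg) = (f ∘ F) d(g ∘ F), substitute each coordinate x_i by F_i(u, v) in f_i, and replace dx_i by d F_i = (∂F_i/∂u) du + (∂F_i/∂v) dv.
  For the x component: f_1(F) = -3*u^2 + v - 4; d F_1 = (0) du + (1) dv
  For the y component: f_2(F) = -3*u^2 - 3*v + 14; d F_2 = (-6*u) du + (0) dv
Combining and collecting du, dv coefficients:
  coeff of du: 6*u*(3*u^2 + 3*v - 14)
  coeff of dv: -3*u^2 + v - 4
F^* omega = (6*u*(3*u^2 + 3*v - 14)) du + (-3*u^2 + v - 4) dv.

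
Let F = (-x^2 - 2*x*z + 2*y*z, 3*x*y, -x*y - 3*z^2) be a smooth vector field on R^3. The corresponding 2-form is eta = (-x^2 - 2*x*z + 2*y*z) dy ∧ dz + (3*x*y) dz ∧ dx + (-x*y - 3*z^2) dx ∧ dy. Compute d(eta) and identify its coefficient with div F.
d(eta) = (x - 8*z) dx ∧ dy ∧ dz; div F = x - 8*z

For a 2-form in R^3 of the form above, applying d gives a 3-form with coefficient ∂P/∂x + ∂Q/∂y + ∂R/∂z:
  ∂P/∂x = -2*x - 2*z
  ∂Q/∂y = 3*x
  ∂R/∂z = -6*z
Sum = x - 8*z, which is exactly div F.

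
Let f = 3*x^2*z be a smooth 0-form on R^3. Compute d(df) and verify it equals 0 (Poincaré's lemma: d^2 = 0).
d(df) = 0

Step 1: df = sum_i (∂f/∂x_i) dx_i = (6*x*z) dx + (0) dy + (3*x^2) dz.
Step 2: Apply d again. Using the 1-form formula, the coefficient of dx ∧ dy in d(df) is ∂^2 f/∂x ∂y - ∂^2 f/∂y ∂x = (0) - (0) = 0 (equality of mixed partials for smooth f).
Similarly for dx ∧ dz and dy ∧ dz — all coefficients vanish. So d(df) = 0.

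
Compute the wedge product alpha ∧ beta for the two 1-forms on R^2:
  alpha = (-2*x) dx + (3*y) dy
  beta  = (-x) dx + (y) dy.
alpha ∧ beta = (x*y) dx ∧ dy

Distribute the wedge, using dx_i ∧ dx_j = -dx_j ∧ dx_i and dx_i ∧ dx_i = 0. For each pair (i, j) with i < j, the coefficient of dx_i ∧ dx_j in alpha ∧ beta is (alpha_i * beta_j - alpha_j * beta_i). Collecting: alpha ∧ beta = (x*y) dx ∧ dy.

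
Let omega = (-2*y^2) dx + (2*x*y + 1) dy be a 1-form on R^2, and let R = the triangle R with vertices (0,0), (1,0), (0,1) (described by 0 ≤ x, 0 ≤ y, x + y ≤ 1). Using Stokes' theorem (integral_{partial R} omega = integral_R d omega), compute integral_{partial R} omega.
integral_(partial R) omega = 1

Stokes: integral_partial_R omega = integral_R d omega with d omega = (∂Q/∂x - ∂P/∂y) dx ∧ dy.
  ∂Q/∂x = 2*y
  ∂P/∂y = -4*y
  integrand = ∂Q/∂x - ∂P/∂y = 6*y.
Integrating over R: integral_0^1 integral_0^{1-x} (6*y) dy dx = 1.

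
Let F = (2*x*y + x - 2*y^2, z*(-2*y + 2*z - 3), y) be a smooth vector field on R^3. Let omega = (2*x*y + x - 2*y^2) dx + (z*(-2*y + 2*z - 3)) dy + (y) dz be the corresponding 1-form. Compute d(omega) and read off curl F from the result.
d(omega) = (2*y - 4*z + 4) dy ∧ dz + (0) dz ∧ dx + (-2*x + 4*y) dx ∧ dy; curl F = (2*y - 4*z + 4, 0, -2*x + 4*y)

d omega = sum_{i<j} (∂f_j/∂x_i - ∂f_i/∂x_j) dx_i ∧ dx_j. Under the identification (dy ∧ dz, dz ∧ dx, dx ∧ dy) ↔ (e_x, e_y, e_z), the coefficients are exactly the components of curl F. Compute:
  ∂R/∂y - ∂Q/∂z = (1) - (-2*y + 4*z - 3) = 2*y - 4*z + 4
  ∂P/∂z - ∂R/∂x = (0) - (0) = 0
  ∂Q/∂x - ∂P/∂y = (0) - (2*x - 4*y) = -2*x + 4*y.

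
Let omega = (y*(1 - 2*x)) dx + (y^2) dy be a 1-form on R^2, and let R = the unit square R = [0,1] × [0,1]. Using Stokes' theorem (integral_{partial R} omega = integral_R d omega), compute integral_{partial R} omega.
integral_(partial R) omega = 0

Stokes: integral_partial_R omega = integral_R d omega with d omega = (∂Q/∂x - ∂P/∂y) dx ∧ dy.
  ∂Q/∂x = 0
  ∂P/∂y = 1 - 2*x
  integrand = ∂Q/∂x - ∂P/∂y = 2*x - 1.
Integrating over R: integral_0^1 integral_0^1 (2*x - 1) dx dy = 0.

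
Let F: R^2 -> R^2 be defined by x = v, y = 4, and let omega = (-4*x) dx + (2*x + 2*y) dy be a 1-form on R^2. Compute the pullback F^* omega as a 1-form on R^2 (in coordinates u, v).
F^* omega = (-4*v) dv

Using F^*(f dg) = (f ∘ F) d(g ∘ F), substitute each coordinate x_i by F_i(u, v) in f_i, and replace dx_i by d F_i = (∂F_i/∂u) du + (∂F_i/∂v) dv.
  For the x component: f_1(F) = -4*v; d F_1 = (0) du + (1) dv
  For the y component: f_2(F) = 2*v + 8; d F_2 = (0) du + (0) dv
Combining and collecting du, dv coefficients:
  coeff of du: 0
  coeff of dv: -4*v
F^* omega = (-4*v) dv.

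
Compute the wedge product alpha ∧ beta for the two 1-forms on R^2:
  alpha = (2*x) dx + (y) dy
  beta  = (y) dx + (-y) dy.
alpha ∧ beta = (-y*(2*x + y)) dx ∧ dy

Distribute the wedge, using dx_i ∧ dx_j = -dx_j ∧ dx_i and dx_i ∧ dx_i = 0. For each pair (i, j) with i < j, the coefficient of dx_i ∧ dx_j in alpha ∧ beta is (alpha_i * beta_j - alpha_j * beta_i). Collecting: alpha ∧ beta = (-y*(2*x + y)) dx ∧ dy.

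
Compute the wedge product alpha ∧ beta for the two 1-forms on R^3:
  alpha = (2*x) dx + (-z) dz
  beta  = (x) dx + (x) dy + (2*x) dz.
alpha ∧ beta = (2*x^2) dx ∧ dy + (x*(4*x + z)) dx ∧ dz + (x*z) dy ∧ dz

Distribute the wedge, using dx_i ∧ dx_j = -dx_j ∧ dx_i and dx_i ∧ dx_i = 0. For each pair (i, j) with i < j, the coefficient of dx_i ∧ dx_j in alpha ∧ beta is (alpha_i * beta_j - alpha_j * beta_i). Collecting: alpha ∧ beta = (2*x^2) dx ∧ dy + (x*(4*x + z)) dx ∧ dz + (x*z) dy ∧ dz.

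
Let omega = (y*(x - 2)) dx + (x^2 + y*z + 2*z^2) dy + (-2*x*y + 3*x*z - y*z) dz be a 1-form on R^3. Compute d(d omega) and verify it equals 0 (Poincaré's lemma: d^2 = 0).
d(d omega) = 0

Step 1: d omega = sum_{i<j} (∂f_j/∂x_i - ∂f_i/∂x_j) dx_i ∧ dx_j:
  coeff of dx ∧ dy: x + 2
  coeff of dx ∧ dz: -2*y + 3*z
  coeff of dy ∧ dz: -2*x - y - 5*z
Step 2: Apply d again to each 2-form coefficient. The only possible 3-form in R^3 is dx ∧ dy ∧ dz, with coefficient
  ∂(coeff of dy∧dz)/∂x - ∂(coeff of dx∧dz)/∂y + ∂(coeff of dx∧dy)/∂z
  = ∂/∂x (-2*x - y - 5*z) - ∂/∂y (-2*y + 3*z) + ∂/∂z (x + 2).
Each of these terms simplifies to sums of mixed partials that cancel in pairs. The result is 0 (by equality of mixed partials for smooth functions — Schwarz / Clairaut).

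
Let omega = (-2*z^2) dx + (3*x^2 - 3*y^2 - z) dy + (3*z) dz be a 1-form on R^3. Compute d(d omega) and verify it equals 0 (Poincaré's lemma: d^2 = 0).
d(d omega) = 0

Step 1: d omega = sum_{i<j} (∂f_j/∂x_i - ∂f_i/∂x_j) dx_i ∧ dx_j:
  coeff of dx ∧ dy: 6*x
  coeff of dx ∧ dz: 4*z
  coeff of dy ∧ dz: 1
Step 2: Apply d again to each 2-form coefficient. The only possible 3-form in R^3 is dx ∧ dy ∧ dz, with coefficient
  ∂(coeff of dy∧dz)/∂x - ∂(coeff of dx∧dz)/∂y + ∂(coeff of dx∧dy)/∂z
  = ∂/∂x (1) - ∂/∂y (4*z) + ∂/∂z (6*x).
Each of these terms simplifies to sums of mixed partials that cancel in pairs. The result is 0 (by equality of mixed partials for smooth functions — Schwarz / Clairaut).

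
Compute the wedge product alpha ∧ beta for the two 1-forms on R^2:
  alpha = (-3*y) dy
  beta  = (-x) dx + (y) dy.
alpha ∧ beta = (-3*x*y) dx ∧ dy

Distribute the wedge, using dx_i ∧ dx_j = -dx_j ∧ dx_i and dx_i ∧ dx_i = 0. For each pair (i, j) with i < j, the coefficient of dx_i ∧ dx_j in alpha ∧ beta is (alpha_i * beta_j - alpha_j * beta_i). Collecting: alpha ∧ beta = (-3*x*y) dx ∧ dy.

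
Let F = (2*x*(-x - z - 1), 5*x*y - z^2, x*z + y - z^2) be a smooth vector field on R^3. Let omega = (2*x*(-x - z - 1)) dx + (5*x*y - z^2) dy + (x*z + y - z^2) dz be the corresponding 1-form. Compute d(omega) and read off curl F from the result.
d(omega) = (2*z + 1) dy ∧ dz + (-2*x - z) dz ∧ dx + (5*y) dx ∧ dy; curl F = (2*z + 1, -2*x - z, 5*y)

d omega = sum_{i<j} (∂f_j/∂x_i - ∂f_i/∂x_j) dx_i ∧ dx_j. Under the identification (dy ∧ dz, dz ∧ dx, dx ∧ dy) ↔ (e_x, e_y, e_z), the coefficients are exactly the components of curl F. Compute:
  ∂R/∂y - ∂Q/∂z = (1) - (-2*z) = 2*z + 1
  ∂P/∂z - ∂R/∂x = (-2*x) - (z) = -2*x - z
  ∂Q/∂x - ∂P/∂y = (5*y) - (0) = 5*y.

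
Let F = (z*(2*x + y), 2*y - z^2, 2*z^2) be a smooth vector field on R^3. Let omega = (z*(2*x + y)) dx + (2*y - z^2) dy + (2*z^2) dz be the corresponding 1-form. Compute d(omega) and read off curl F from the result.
d(omega) = (2*z) dy ∧ dz + (2*x + y) dz ∧ dx + (-z) dx ∧ dy; curl F = (2*z, 2*x + y, -z)

d omega = sum_{i<j} (∂f_j/∂x_i - ∂f_i/∂x_j) dx_i ∧ dx_j. Under the identification (dy ∧ dz, dz ∧ dx, dx ∧ dy) ↔ (e_x, e_y, e_z), the coefficients are exactly the components of curl F. Compute:
  ∂R/∂y - ∂Q/∂z = (0) - (-2*z) = 2*z
  ∂P/∂z - ∂R/∂x = (2*x + y) - (0) = 2*x + y
  ∂Q/∂x - ∂P/∂y = (0) - (z) = -z.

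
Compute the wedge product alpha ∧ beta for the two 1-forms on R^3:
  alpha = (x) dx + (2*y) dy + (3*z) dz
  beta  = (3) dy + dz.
alpha ∧ beta = (3*x) dx ∧ dy + (x) dx ∧ dz + (2*y - 9*z) dy ∧ dz

Distribute the wedge, using dx_i ∧ dx_j = -dx_j ∧ dx_i and dx_i ∧ dx_i = 0. For each pair (i, j) with i < j, the coefficient of dx_i ∧ dx_j in alpha ∧ beta is (alpha_i * beta_j - alpha_j * beta_i). Collecting: alpha ∧ beta = (3*x) dx ∧ dy + (x) dx ∧ dz + (2*y - 9*z) dy ∧ dz.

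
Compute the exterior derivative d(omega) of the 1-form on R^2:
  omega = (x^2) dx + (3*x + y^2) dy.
d(omega) = (3) dx ∧ dy

For a 1-form omega = sum_i f_i dx_i, the exterior derivative is
  d(omega) = sum_{i < j} (∂f_j/∂x_i - ∂f_i/∂x_j) dx_i ∧ dx_j.
  coefficient of dx ∧ dy: ∂f_2/∂x - ∂f_1/∂y = ∂(3*x + y^2)/∂x - ∂(x^2)/∂y = 3
Assembling: d(omega) = (3) dx ∧ dy.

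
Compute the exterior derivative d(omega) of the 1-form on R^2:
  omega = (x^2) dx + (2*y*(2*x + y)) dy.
d(omega) = (4*y) dx ∧ dy

For a 1-form omega = sum_i f_i dx_i, the exterior derivative is
  d(omega) = sum_{i < j} (∂f_j/∂x_i - ∂f_i/∂x_j) dx_i ∧ dx_j.
  coefficient of dx ∧ dy: ∂f_2/∂x - ∂f_1/∂y = ∂(2*y*(2*x + y))/∂x - ∂(x^2)/∂y = 4*y
Assembling: d(omega) = (4*y) dx ∧ dy.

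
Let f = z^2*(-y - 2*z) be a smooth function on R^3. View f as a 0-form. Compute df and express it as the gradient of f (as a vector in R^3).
df = (0) dx + (-z^2) dy + (2*z*(-y - 3*z)) dz; grad f = (0, -z^2, 2*z*(-y - 3*z))

For a 0-form f, d f = (∂f/∂x) dx + (∂f/∂y) dy + (∂f/∂z) dz. The components of the vector representation are exactly the entries of grad f in Cartesian coordinates:
  ∂f/∂x = 0
  ∂f/∂y = -z^2
  ∂f/∂z = 2*z*(-y - 3*z).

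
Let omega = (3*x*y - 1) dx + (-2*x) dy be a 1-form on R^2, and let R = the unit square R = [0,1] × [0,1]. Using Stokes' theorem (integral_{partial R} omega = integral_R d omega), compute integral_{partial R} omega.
integral_(partial R) omega = -7/2

Stokes: integral_partial_R omega = integral_R d omega with d omega = (∂Q/∂x - ∂P/∂y) dx ∧ dy.
  ∂Q/∂x = -2
  ∂P/∂y = 3*x
  integrand = ∂Q/∂x - ∂P/∂y = -3*x - 2.
Integrating over R: integral_0^1 integral_0^1 (-3*x - 2) dx dy = -7/2.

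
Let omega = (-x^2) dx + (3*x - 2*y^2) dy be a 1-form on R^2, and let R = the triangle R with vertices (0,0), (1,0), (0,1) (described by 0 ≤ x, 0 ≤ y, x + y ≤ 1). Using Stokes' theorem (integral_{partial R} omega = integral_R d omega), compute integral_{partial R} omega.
integral_(partial R) omega = 3/2

Stokes: integral_partial_R omega = integral_R d omega with d omega = (∂Q/∂x - ∂P/∂y) dx ∧ dy.
  ∂Q/∂x = 3
  ∂P/∂y = 0
  integrand = ∂Q/∂x - ∂P/∂y = 3.
Integrating over R: integral_0^1 integral_0^{1-x} (3) dy dx = 3/2.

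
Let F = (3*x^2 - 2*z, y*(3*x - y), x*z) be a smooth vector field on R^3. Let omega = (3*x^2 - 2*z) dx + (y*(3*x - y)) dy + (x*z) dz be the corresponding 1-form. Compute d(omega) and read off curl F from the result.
d(omega) = (0) dy ∧ dz + (-z - 2) dz ∧ dx + (3*y) dx ∧ dy; curl F = (0, -z - 2, 3*y)

d omega = sum_{i<j} (∂f_j/∂x_i - ∂f_i/∂x_j) dx_i ∧ dx_j. Under the identification (dy ∧ dz, dz ∧ dx, dx ∧ dy) ↔ (e_x, e_y, e_z), the coefficients are exactly the components of curl F. Compute:
  ∂R/∂y - ∂Q/∂z = (0) - (0) = 0
  ∂P/∂z - ∂R/∂x = (-2) - (z) = -z - 2
  ∂Q/∂x - ∂P/∂y = (3*y) - (0) = 3*y.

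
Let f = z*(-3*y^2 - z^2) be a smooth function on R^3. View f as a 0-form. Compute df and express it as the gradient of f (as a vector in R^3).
df = (0) dx + (-6*y*z) dy + (-3*y^2 - 3*z^2) dz; grad f = (0, -6*y*z, -3*y^2 - 3*z^2)

For a 0-form f, d f = (∂f/∂x) dx + (∂f/∂y) dy + (∂f/∂z) dz. The components of the vector representation are exactly the entries of grad f in Cartesian coordinates:
  ∂f/∂x = 0
  ∂f/∂y = -6*y*z
  ∂f/∂z = -3*y^2 - 3*z^2.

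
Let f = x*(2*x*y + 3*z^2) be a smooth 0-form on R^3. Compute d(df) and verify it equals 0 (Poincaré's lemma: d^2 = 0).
d(df) = 0

Step 1: df = sum_i (∂f/∂x_i) dx_i = (4*x*y + 3*z^2) dx + (2*x^2) dy + (6*x*z) dz.
Step 2: Apply d again. Using the 1-form formula, the coefficient of dx ∧ dy in d(df) is ∂^2 f/∂x ∂y - ∂^2 f/∂y ∂x = (4*x) - (4*x) = 0 (equality of mixed partials for smooth f).
Similarly for dx ∧ dz and dy ∧ dz — all coefficients vanish. So d(df) = 0.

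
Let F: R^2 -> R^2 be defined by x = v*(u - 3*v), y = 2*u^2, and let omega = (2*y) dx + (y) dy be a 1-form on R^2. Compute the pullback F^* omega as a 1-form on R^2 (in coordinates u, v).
F^* omega = (4*u^2*(2*u + v)) du + (4*u^2*(u - 6*v)) dv

Using F^*(f dg) = (f ∘ F) d(g ∘ F), substitute each coordinate x_i by F_i(u, v) in f_i, and replace dx_i by d F_i = (∂F_i/∂u) du + (∂F_i/∂v) dv.
  For the x component: f_1(F) = 4*u^2; d F_1 = (v) du + (u - 6*v) dv
  For the y component: f_2(F) = 2*u^2; d F_2 = (4*u) du + (0) dv
Combining and collecting du, dv coefficients:
  coeff of du: 4*u^2*(2*u + v)
  coeff of dv: 4*u^2*(u - 6*v)
F^* omega = (4*u^2*(2*u + v)) du + (4*u^2*(u - 6*v)) dv.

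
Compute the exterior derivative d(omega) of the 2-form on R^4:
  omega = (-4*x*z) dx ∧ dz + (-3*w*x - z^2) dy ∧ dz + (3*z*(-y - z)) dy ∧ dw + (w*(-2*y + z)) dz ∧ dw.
d(omega) = (-3*w) dx ∧ dy ∧ dz + (-2*w - 3*x + 3*y + 6*z) dy ∧ dz ∧ dw

For a 2-form omega = sum_{i<j} g_{ij} dx_i ∧ dx_j, the exterior derivative is
  d(omega) = sum_{i<j} d(g_{ij}) ∧ dx_i ∧ dx_j = sum_{i<j, k} (∂g_{ij}/∂x_k) dx_k ∧ dx_i ∧ dx_j.
Expand each term, using dx_k ∧ dx_i ∧ dx_j = sgn(permutation) dx_{(a)} ∧ dx_{(b)} ∧ dx_{(c)} with (a < b < c) sorted:
  d(-3*w*x - z^2) includes (∂/∂x)(-3*w*x - z^2) dx = (-3*w) dx, which multiplied by dy ∧ dz gives (-3*w) dx ∧ dy ∧ dz
  d(-3*w*x - z^2) includes (∂/∂w)(-3*w*x - z^2) dw = (-3*x) dw, which multiplied by dy ∧ dz gives (-3*x) dy ∧ dz ∧ dw
  d(3*z*(-y - z)) includes (∂/∂z)(3*z*(-y - z)) dz = (-3*y - 6*z) dz, which multiplied by dy ∧ dw gives (3*y + 6*z) dy ∧ dz ∧ dw
  d(w*(-2*y + z)) includes (∂/∂y)(w*(-2*y + z)) dy = (-2*w) dy, which multiplied by dz ∧ dw gives (-2*w) dy ∧ dz ∧ dw
Collecting like 3-forms: d(omega) = (-3*w) dx ∧ dy ∧ dz + (-2*w - 3*x + 3*y + 6*z) dy ∧ dz ∧ dw.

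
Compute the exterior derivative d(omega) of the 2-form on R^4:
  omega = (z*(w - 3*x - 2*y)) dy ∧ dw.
d(omega) = (-3*z) dx ∧ dy ∧ dw + (-w + 3*x + 2*y) dy ∧ dz ∧ dw

For a 2-form omega = sum_{i<j} g_{ij} dx_i ∧ dx_j, the exterior derivative is
  d(omega) = sum_{i<j} d(g_{ij}) ∧ dx_i ∧ dx_j = sum_{i<j, k} (∂g_{ij}/∂x_k) dx_k ∧ dx_i ∧ dx_j.
Expand each term, using dx_k ∧ dx_i ∧ dx_j = sgn(permutation) dx_{(a)} ∧ dx_{(b)} ∧ dx_{(c)} with (a < b < c) sorted:
  d(z*(w - 3*x - 2*y)) includes (∂/∂x)(z*(w - 3*x - 2*y)) dx = (-3*z) dx, which multiplied by dy ∧ dw gives (-3*z) dx ∧ dy ∧ dw
  d(z*(w - 3*x - 2*y)) includes (∂/∂z)(z*(w - 3*x - 2*y)) dz = (w - 3*x - 2*y) dz, which multiplied by dy ∧ dw gives (-w + 3*x + 2*y) dy ∧ dz ∧ dw
Collecting like 3-forms: d(omega) = (-3*z) dx ∧ dy ∧ dw + (-w + 3*x + 2*y) dy ∧ dz ∧ dw.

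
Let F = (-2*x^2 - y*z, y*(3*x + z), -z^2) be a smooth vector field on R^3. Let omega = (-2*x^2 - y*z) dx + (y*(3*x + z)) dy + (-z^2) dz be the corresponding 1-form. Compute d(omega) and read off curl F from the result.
d(omega) = (-y) dy ∧ dz + (-y) dz ∧ dx + (3*y + z) dx ∧ dy; curl F = (-y, -y, 3*y + z)

d omega = sum_{i<j} (∂f_j/∂x_i - ∂f_i/∂x_j) dx_i ∧ dx_j. Under the identification (dy ∧ dz, dz ∧ dx, dx ∧ dy) ↔ (e_x, e_y, e_z), the coefficients are exactly the components of curl F. Compute:
  ∂R/∂y - ∂Q/∂z = (0) - (y) = -y
  ∂P/∂z - ∂R/∂x = (-y) - (0) = -y
  ∂Q/∂x - ∂P/∂y = (3*y) - (-z) = 3*y + z.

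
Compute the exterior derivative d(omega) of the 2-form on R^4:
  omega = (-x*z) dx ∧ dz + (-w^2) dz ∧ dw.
d(omega) = 0

For a 2-form omega = sum_{i<j} g_{ij} dx_i ∧ dx_j, the exterior derivative is
  d(omega) = sum_{i<j} d(g_{ij}) ∧ dx_i ∧ dx_j = sum_{i<j, k} (∂g_{ij}/∂x_k) dx_k ∧ dx_i ∧ dx_j.
Expand each term, using dx_k ∧ dx_i ∧ dx_j = sgn(permutation) dx_{(a)} ∧ dx_{(b)} ∧ dx_{(c)} with (a < b < c) sorted:

Collecting like 3-forms: d(omega) = 0.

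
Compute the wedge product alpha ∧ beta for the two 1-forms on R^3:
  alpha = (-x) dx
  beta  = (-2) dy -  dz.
alpha ∧ beta = (2*x) dx ∧ dy + (x) dx ∧ dz

Distribute the wedge, using dx_i ∧ dx_j = -dx_j ∧ dx_i and dx_i ∧ dx_i = 0. For each pair (i, j) with i < j, the coefficient of dx_i ∧ dx_j in alpha ∧ beta is (alpha_i * beta_j - alpha_j * beta_i). Collecting: alpha ∧ beta = (2*x) dx ∧ dy + (x) dx ∧ dz.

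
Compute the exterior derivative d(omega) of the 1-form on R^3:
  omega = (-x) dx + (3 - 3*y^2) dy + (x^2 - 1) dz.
d(omega) = (2*x) dx ∧ dz

For a 1-form omega = sum_i f_i dx_i, the exterior derivative is
  d(omega) = sum_{i < j} (∂f_j/∂x_i - ∂f_i/∂x_j) dx_i ∧ dx_j.
  coefficient of dx ∧ dz: ∂f_3/∂x - ∂f_1/∂z = ∂(x^2 - 1)/∂x - ∂(-x)/∂z = 2*x
Assembling: d(omega) = (2*x) dx ∧ dz.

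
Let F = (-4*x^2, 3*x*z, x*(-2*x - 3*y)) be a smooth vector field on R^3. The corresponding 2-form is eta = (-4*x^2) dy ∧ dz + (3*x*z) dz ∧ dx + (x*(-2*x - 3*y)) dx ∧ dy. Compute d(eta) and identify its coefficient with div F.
d(eta) = (-8*x) dx ∧ dy ∧ dz; div F = -8*x

For a 2-form in R^3 of the form above, applying d gives a 3-form with coefficient ∂P/∂x + ∂Q/∂y + ∂R/∂z:
  ∂P/∂x = -8*x
  ∂Q/∂y = 0
  ∂R/∂z = 0
Sum = -8*x, which is exactly div F.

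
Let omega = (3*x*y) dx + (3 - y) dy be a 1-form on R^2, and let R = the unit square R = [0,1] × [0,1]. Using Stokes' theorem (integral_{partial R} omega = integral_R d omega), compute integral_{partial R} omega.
integral_(partial R) omega = -3/2

Stokes: integral_partial_R omega = integral_R d omega with d omega = (∂Q/∂x - ∂P/∂y) dx ∧ dy.
  ∂Q/∂x = 0
  ∂P/∂y = 3*x
  integrand = ∂Q/∂x - ∂P/∂y = -3*x.
Integrating over R: integral_0^1 integral_0^1 (-3*x) dx dy = -3/2.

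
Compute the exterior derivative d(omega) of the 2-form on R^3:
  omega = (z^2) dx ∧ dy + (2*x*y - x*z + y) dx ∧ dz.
d(omega) = (-2*x + 2*z - 1) dx ∧ dy ∧ dz

For a 2-form omega = sum_{i<j} g_{ij} dx_i ∧ dx_j, the exterior derivative is
  d(omega) = sum_{i<j} d(g_{ij}) ∧ dx_i ∧ dx_j = sum_{i<j, k} (∂g_{ij}/∂x_k) dx_k ∧ dx_i ∧ dx_j.
Expand each term, using dx_k ∧ dx_i ∧ dx_j = sgn(permutation) dx_{(a)} ∧ dx_{(b)} ∧ dx_{(c)} with (a < b < c) sorted:
  d(z^2) includes (∂/∂z)(z^2) dz = (2*z) dz, which multiplied by dx ∧ dy gives (2*z) dx ∧ dy ∧ dz
  d(2*x*y - x*z + y) includes (∂/∂y)(2*x*y - x*z + y) dy = (2*x + 1) dy, which multiplied by dx ∧ dz gives (-2*x - 1) dx ∧ dy ∧ dz
Collecting like 3-forms: d(omega) = (-2*x + 2*z - 1) dx ∧ dy ∧ dz.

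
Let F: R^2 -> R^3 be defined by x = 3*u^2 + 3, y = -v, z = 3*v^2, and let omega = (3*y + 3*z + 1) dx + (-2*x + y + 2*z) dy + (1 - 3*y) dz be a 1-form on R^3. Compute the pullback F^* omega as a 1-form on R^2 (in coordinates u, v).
F^* omega = (6*u*(9*v^2 - 3*v + 1)) du + (6*u^2 + 12*v^2 + 7*v + 6) dv

Using F^*(f dg) = (f ∘ F) d(g ∘ F), substitute each coordinate x_i by F_i(u, v) in f_i, and replace dx_i by d F_i = (∂F_i/∂u) du + (∂F_i/∂v) dv.
  For the x component: f_1(F) = 9*v^2 - 3*v + 1; d F_1 = (6*u) du + (0) dv
  For the y component: f_2(F) = -6*u^2 + 6*v^2 - v - 6; d F_2 = (0) du + (-1) dv
  For the z component: f_3(F) = 3*v + 1; d F_3 = (0) du + (6*v) dv
Combining and collecting du, dv coefficients:
  coeff of du: 6*u*(9*v^2 - 3*v + 1)
  coeff of dv: 6*u^2 + 12*v^2 + 7*v + 6
F^* omega = (6*u*(9*v^2 - 3*v + 1)) du + (6*u^2 + 12*v^2 + 7*v + 6) dv.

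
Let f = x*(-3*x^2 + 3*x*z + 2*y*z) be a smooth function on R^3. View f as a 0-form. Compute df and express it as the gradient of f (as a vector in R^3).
df = (-9*x^2 + 6*x*z + 2*y*z) dx + (2*x*z) dy + (x*(3*x + 2*y)) dz; grad f = (-9*x^2 + 6*x*z + 2*y*z, 2*x*z, x*(3*x + 2*y))

For a 0-form f, d f = (∂f/∂x) dx + (∂f/∂y) dy + (∂f/∂z) dz. The components of the vector representation are exactly the entries of grad f in Cartesian coordinates:
  ∂f/∂x = -9*x^2 + 6*x*z + 2*y*z
  ∂f/∂y = 2*x*z
  ∂f/∂z = x*(3*x + 2*y).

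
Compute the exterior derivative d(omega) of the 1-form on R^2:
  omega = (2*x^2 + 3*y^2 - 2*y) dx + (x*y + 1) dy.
d(omega) = (2 - 5*y) dx ∧ dy

For a 1-form omega = sum_i f_i dx_i, the exterior derivative is
  d(omega) = sum_{i < j} (∂f_j/∂x_i - ∂f_i/∂x_j) dx_i ∧ dx_j.
  coefficient of dx ∧ dy: ∂f_2/∂x - ∂f_1/∂y = ∂(x*y + 1)/∂x - ∂(2*x^2 + 3*y^2 - 2*y)/∂y = 2 - 5*y
Assembling: d(omega) = (2 - 5*y) dx ∧ dy.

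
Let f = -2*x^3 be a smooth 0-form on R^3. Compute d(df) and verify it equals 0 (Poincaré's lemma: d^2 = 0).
d(df) = 0

Step 1: df = sum_i (∂f/∂x_i) dx_i = (-6*x^2) dx + (0) dy + (0) dz.
Step 2: Apply d again. Using the 1-form formula, the coefficient of dx ∧ dy in d(df) is ∂^2 f/∂x ∂y - ∂^2 f/∂y ∂x = (0) - (0) = 0 (equality of mixed partials for smooth f).
Similarly for dx ∧ dz and dy ∧ dz — all coefficients vanish. So d(df) = 0.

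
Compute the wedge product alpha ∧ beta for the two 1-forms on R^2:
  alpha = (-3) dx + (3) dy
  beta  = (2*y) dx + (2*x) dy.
alpha ∧ beta = (-6*x - 6*y) dx ∧ dy

Distribute the wedge, using dx_i ∧ dx_j = -dx_j ∧ dx_i and dx_i ∧ dx_i = 0. For each pair (i, j) with i < j, the coefficient of dx_i ∧ dx_j in alpha ∧ beta is (alpha_i * beta_j - alpha_j * beta_i). Collecting: alpha ∧ beta = (-6*x - 6*y) dx ∧ dy.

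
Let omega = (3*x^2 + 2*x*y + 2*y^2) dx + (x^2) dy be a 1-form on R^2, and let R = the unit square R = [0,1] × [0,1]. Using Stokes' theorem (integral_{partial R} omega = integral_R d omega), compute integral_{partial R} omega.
integral_(partial R) omega = -2

Stokes: integral_partial_R omega = integral_R d omega with d omega = (∂Q/∂x - ∂P/∂y) dx ∧ dy.
  ∂Q/∂x = 2*x
  ∂P/∂y = 2*x + 4*y
  integrand = ∂Q/∂x - ∂P/∂y = -4*y.
Integrating over R: integral_0^1 integral_0^1 (-4*y) dx dy = -2.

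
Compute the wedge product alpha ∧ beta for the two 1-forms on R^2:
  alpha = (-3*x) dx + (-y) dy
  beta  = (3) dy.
alpha ∧ beta = (-9*x) dx ∧ dy

Distribute the wedge, using dx_i ∧ dx_j = -dx_j ∧ dx_i and dx_i ∧ dx_i = 0. For each pair (i, j) with i < j, the coefficient of dx_i ∧ dx_j in alpha ∧ beta is (alpha_i * beta_j - alpha_j * beta_i). Collecting: alpha ∧ beta = (-9*x) dx ∧ dy.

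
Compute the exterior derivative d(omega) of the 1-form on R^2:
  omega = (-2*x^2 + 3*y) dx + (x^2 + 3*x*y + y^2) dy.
d(omega) = (2*x + 3*y - 3) dx ∧ dy

For a 1-form omega = sum_i f_i dx_i, the exterior derivative is
  d(omega) = sum_{i < j} (∂f_j/∂x_i - ∂f_i/∂x_j) dx_i ∧ dx_j.
  coefficient of dx ∧ dy: ∂f_2/∂x - ∂f_1/∂y = ∂(x^2 + 3*x*y + y^2)/∂x - ∂(-2*x^2 + 3*y)/∂y = 2*x + 3*y - 3
Assembling: d(omega) = (2*x + 3*y - 3) dx ∧ dy.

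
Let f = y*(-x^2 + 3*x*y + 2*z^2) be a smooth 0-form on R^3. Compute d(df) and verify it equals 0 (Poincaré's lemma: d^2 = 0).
d(df) = 0

Step 1: df = sum_i (∂f/∂x_i) dx_i = (y*(-2*x + 3*y)) dx + (-x^2 + 6*x*y + 2*z^2) dy + (4*y*z) dz.
Step 2: Apply d again. Using the 1-form formula, the coefficient of dx ∧ dy in d(df) is ∂^2 f/∂x ∂y - ∂^2 f/∂y ∂x = (-2*x + 6*y) - (-2*x + 6*y) = 0 (equality of mixed partials for smooth f).
Similarly for dx ∧ dz and dy ∧ dz — all coefficients vanish. So d(df) = 0.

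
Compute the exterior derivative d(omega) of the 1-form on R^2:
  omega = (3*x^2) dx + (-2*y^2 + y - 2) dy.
d(omega) = 0

For a 1-form omega = sum_i f_i dx_i, the exterior derivative is
  d(omega) = sum_{i < j} (∂f_j/∂x_i - ∂f_i/∂x_j) dx_i ∧ dx_j.

Assembling: d(omega) = 0.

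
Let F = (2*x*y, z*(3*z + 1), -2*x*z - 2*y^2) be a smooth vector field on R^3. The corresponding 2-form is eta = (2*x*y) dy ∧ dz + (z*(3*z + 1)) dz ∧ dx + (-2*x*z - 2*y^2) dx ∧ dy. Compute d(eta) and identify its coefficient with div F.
d(eta) = (-2*x + 2*y) dx ∧ dy ∧ dz; div F = -2*x + 2*y

For a 2-form in R^3 of the form above, applying d gives a 3-form with coefficient ∂P/∂x + ∂Q/∂y + ∂R/∂z:
  ∂P/∂x = 2*y
  ∂Q/∂y = 0
  ∂R/∂z = -2*x
Sum = -2*x + 2*y, which is exactly div F.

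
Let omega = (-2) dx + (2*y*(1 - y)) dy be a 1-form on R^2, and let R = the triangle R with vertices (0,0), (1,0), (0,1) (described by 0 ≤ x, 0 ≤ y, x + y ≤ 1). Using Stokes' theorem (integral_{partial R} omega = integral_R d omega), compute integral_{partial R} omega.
integral_(partial R) omega = 0

Stokes: integral_partial_R omega = integral_R d omega with d omega = (∂Q/∂x - ∂P/∂y) dx ∧ dy.
  ∂Q/∂x = 0
  ∂P/∂y = 0
  integrand = ∂Q/∂x - ∂P/∂y = 0.
Integrating over R: integral_0^1 integral_0^{1-x} (0) dy dx = 0.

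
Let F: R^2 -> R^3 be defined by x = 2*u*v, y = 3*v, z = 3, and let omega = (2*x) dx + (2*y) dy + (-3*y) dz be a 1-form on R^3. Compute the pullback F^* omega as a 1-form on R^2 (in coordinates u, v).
F^* omega = (8*u*v^2) du + (2*v*(4*u^2 + 9)) dv

Using F^*(f dg) = (f ∘ F) d(g ∘ F), substitute each coordinate x_i by F_i(u, v) in f_i, and replace dx_i by d F_i = (∂F_i/∂u) du + (∂F_i/∂v) dv.
  For the x component: f_1(F) = 4*u*v; d F_1 = (2*v) du + (2*u) dv
  For the y component: f_2(F) = 6*v; d F_2 = (0) du + (3) dv
  For the z component: f_3(F) = -9*v; d F_3 = (0) du + (0) dv
Combining and collecting du, dv coefficients:
  coeff of du: 8*u*v^2
  coeff of dv: 2*v*(4*u^2 + 9)
F^* omega = (8*u*v^2) du + (2*v*(4*u^2 + 9)) dv.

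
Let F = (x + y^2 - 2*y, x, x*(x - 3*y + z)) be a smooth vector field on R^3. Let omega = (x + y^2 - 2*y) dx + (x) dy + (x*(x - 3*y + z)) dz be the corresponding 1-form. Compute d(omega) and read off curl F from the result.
d(omega) = (-3*x) dy ∧ dz + (-2*x + 3*y - z) dz ∧ dx + (3 - 2*y) dx ∧ dy; curl F = (-3*x, -2*x + 3*y - z, 3 - 2*y)

d omega = sum_{i<j} (∂f_j/∂x_i - ∂f_i/∂x_j) dx_i ∧ dx_j. Under the identification (dy ∧ dz, dz ∧ dx, dx ∧ dy) ↔ (e_x, e_y, e_z), the coefficients are exactly the components of curl F. Compute:
  ∂R/∂y - ∂Q/∂z = (-3*x) - (0) = -3*x
  ∂P/∂z - ∂R/∂x = (0) - (2*x - 3*y + z) = -2*x + 3*y - z
  ∂Q/∂x - ∂P/∂y = (1) - (2*y - 2) = 3 - 2*y.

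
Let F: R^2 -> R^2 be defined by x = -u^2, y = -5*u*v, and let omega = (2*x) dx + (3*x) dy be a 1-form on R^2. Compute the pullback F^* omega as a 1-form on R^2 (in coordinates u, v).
F^* omega = (u^2*(4*u + 15*v)) du + (15*u^3) dv

Using F^*(f dg) = (f ∘ F) d(g ∘ F), substitute each coordinate x_i by F_i(u, v) in f_i, and replace dx_i by d F_i = (∂F_i/∂u) du + (∂F_i/∂v) dv.
  For the x component: f_1(F) = -2*u^2; d F_1 = (-2*u) du + (0) dv
  For the y component: f_2(F) = -3*u^2; d F_2 = (-5*v) du + (-5*u) dv
Combining and collecting du, dv coefficients:
  coeff of du: u^2*(4*u + 15*v)
  coeff of dv: 15*u^3
F^* omega = (u^2*(4*u + 15*v)) du + (15*u^3) dv.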